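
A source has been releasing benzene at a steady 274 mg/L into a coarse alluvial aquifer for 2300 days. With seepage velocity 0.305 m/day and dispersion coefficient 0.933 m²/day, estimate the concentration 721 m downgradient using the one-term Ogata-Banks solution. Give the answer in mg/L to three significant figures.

105 mg/L

For a continuous step input, C/C₀ ≈ ½·erfc((x−vt)/(2√(Dt))).
vt = 0.305 × 2300 = 701.5 m and 2√(Dt) = 2√(0.933 × 2300) = 92.65 m.
Argument (x−vt)/(2√(Dt)) = (721 − 701.5)/92.65 = 0.2105; ½·erfc(0.2105) = 0.3830.
C = 274 × 0.3830 = 105 mg/L.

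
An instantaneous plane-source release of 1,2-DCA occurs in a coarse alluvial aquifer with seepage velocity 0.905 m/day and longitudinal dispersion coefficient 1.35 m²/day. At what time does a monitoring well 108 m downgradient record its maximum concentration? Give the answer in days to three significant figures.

118 days

For the 1D instantaneous-source solution, setting ∂C/∂t = 0 at fixed x gives v²t² + 2Dt − x² = 0, so t = (√(D² + v²x²) − D)/v².
√(D² + v²x²) = √(1.35² + 0.905² × 108²) = 97.75; v² = 0.819025.
t = (97.75 − 1.35)/0.819025 = 118 days (vs. the pure-advection estimate x/v = 119 d).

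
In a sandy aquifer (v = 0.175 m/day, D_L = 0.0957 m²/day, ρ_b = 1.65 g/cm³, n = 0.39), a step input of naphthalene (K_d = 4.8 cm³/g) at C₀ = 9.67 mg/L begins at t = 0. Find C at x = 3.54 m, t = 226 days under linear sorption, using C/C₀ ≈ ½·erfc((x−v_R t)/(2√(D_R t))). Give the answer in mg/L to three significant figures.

Retardation factor R = 1 + ρ_b·K_d/n = 1 + 1.65 × 4.8/0.39 = 21.31.
Sorption retards both mechanisms: v_R = v/R = 0.008212 m/day, D_R = D/R = 0.004491 m²/day.
v_R·t = 0.008212 × 226 = 1.855912 m; 2√(D_R t) = 2.015 m; argument = (3.54 − 1.855912)/2.015 = 0.8358.
C = C₀ × ½·erfc(0.8358) = 9.67 × 0.1186 = 1.15 mg/L.

1.15 mg/L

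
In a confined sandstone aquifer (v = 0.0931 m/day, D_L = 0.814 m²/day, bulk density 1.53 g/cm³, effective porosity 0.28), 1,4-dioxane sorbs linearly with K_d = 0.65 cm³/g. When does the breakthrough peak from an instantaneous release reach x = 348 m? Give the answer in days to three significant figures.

16600 days

Retardation factor R = 1 + ρ_b·K_d/n = 1 + 1.53 × 0.65/0.28 = 4.552.
Sorption retards both mechanisms: v_R = v/R = 0.02045 m/day, D_R = D/R = 0.1788 m²/day.
Peak time from v_R²t² + 2D_R t − x² = 0: t = (√(D_R² + v_R²x²) − D_R)/v_R².
√(D_R² + v_R²x²) = √(0.1788² + 0.02045² × 348²) = 7.119; v_R² = 0.0004182.
t = (7.119 − 0.1788)/0.0004182 = 16600 days.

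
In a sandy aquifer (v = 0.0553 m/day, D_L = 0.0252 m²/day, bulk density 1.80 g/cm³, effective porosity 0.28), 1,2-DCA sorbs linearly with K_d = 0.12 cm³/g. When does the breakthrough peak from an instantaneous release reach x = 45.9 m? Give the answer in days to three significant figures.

1460 days

Retardation factor R = 1 + ρ_b·K_d/n = 1 + 1.80 × 0.12/0.28 = 1.771.
Sorption retards both mechanisms: v_R = v/R = 0.03123 m/day, D_R = D/R = 0.01423 m²/day.
Peak time from v_R²t² + 2D_R t − x² = 0: t = (√(D_R² + v_R²x²) − D_R)/v_R².
√(D_R² + v_R²x²) = √(0.01423² + 0.03123² × 45.9²) = 1.434; v_R² = 0.0009753.
t = (1.434 − 0.01423)/0.0009753 = 1460 days.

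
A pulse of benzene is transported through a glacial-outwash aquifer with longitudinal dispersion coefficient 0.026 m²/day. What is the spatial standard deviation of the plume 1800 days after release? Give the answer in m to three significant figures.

9.67 m

Dispersive spreading gives a Gaussian with σ² = 2Dt; advection only shifts the center.
σ = √(2 × 0.026 × 1800) = 9.67 m.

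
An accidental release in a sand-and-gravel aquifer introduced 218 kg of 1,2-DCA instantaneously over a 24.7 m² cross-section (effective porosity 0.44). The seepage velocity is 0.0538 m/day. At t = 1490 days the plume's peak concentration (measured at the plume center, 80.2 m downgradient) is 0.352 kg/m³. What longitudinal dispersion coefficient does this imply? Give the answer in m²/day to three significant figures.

0.173 m²/day

At the plume center C_max = M/(n_e·A·√(4πDt)), so D = M²/(4πt·(n_e·A·C_max)²).
n_e·A·C_max = 0.44 × 24.7 × 0.352 = 3.826 kg/m.
D = 218²/(4π × 1490 × 3.826²) = 0.173 m²/day.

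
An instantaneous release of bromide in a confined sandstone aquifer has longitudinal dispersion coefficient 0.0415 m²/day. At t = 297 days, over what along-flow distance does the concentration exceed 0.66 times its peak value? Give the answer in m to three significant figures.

The plume is Gaussian with σ = √(2Dt) = √(2 × 0.0415 × 297) = 4.965 m.
C/C_peak = exp(−Δx²/(2σ²)) = 0.66 ⇒ Δx = σ·√(−2 ln 0.66) = 4.965 × 0.9116 = 4.526 m.
Width = 2Δx = 9.05 m.

9.05 m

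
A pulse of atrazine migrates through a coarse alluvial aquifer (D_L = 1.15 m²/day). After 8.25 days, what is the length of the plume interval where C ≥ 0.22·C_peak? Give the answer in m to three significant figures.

The plume is Gaussian with σ = √(2Dt) = √(2 × 1.15 × 8.25) = 4.356 m.
C/C_peak = exp(−Δx²/(2σ²)) = 0.22 ⇒ Δx = σ·√(−2 ln 0.22) = 4.356 × 1.740 = 7.579 m.
Width = 2Δx = 15.2 m.

15.2 m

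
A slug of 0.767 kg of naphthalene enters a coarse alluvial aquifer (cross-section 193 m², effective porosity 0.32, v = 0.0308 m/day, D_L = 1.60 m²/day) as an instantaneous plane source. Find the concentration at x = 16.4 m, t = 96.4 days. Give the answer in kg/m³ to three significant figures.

For an instantaneous plane source, C(x,t) = M/(n_e·A·√(4πDt)) · exp(−(x−vt)²/(4Dt)), with n_e·A the pore (flow) area.
Plume center vt = 0.0308 × 96.4 = 2.96912 m, so the well at 16.4 m is 13.43088 m downgradient of the peak.
√(4πDt) = 44.03 m, giving peak height M/(n_e·A·√(4πDt)) = 0.767/(0.32 × 193 × 44.03) = 0.0002821 kg/m³.
(x−vt)²/(4Dt) = (13.43088)²/(4 × 1.60 × 96.4) = 0.2924; exp(−0.2924) = 0.7465.
C = 0.0002821 × 0.7465 = 0.000211 kg/m³.

0.000211 kg/m³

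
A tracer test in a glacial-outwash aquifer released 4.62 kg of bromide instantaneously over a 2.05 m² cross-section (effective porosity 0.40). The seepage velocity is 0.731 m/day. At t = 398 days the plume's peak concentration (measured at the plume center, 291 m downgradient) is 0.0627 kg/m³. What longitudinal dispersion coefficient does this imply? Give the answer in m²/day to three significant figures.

1.61 m²/day

At the plume center C_max = M/(n_e·A·√(4πDt)), so D = M²/(4πt·(n_e·A·C_max)²).
n_e·A·C_max = 0.40 × 2.05 × 0.0627 = 0.05141 kg/m.
D = 4.62²/(4π × 398 × 0.05141²) = 1.61 m²/day.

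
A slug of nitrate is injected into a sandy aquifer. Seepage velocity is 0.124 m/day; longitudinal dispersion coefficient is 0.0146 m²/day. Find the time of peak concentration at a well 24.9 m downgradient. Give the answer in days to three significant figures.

200 days

For the 1D instantaneous-source solution, setting ∂C/∂t = 0 at fixed x gives v²t² + 2Dt − x² = 0, so t = (√(D² + v²x²) − D)/v².
√(D² + v²x²) = √(0.0146² + 0.124² × 24.9²) = 3.088; v² = 0.015376.
t = (3.088 − 0.0146)/0.015376 = 200 days (vs. the pure-advection estimate x/v = 201 d).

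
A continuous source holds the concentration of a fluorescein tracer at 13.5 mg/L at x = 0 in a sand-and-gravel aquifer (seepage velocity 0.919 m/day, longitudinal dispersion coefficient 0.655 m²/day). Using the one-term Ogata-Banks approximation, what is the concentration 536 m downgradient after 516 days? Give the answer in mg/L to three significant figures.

For a continuous step input, C/C₀ ≈ ½·erfc((x−vt)/(2√(Dt))).
vt = 0.919 × 516 = 474.204 m and 2√(Dt) = 2√(0.655 × 516) = 36.77 m.
Argument (x−vt)/(2√(Dt)) = (536 − 474.204)/36.77 = 1.681; ½·erfc(1.681) = 0.008720.
C = 13.5 × 0.008720 = 0.118 mg/L.

0.118 mg/L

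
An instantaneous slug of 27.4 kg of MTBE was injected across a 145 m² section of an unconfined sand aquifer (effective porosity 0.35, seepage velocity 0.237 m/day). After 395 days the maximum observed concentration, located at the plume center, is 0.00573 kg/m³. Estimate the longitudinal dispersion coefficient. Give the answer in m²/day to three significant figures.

1.79 m²/day

At the plume center C_max = M/(n_e·A·√(4πDt)), so D = M²/(4πt·(n_e·A·C_max)²).
n_e·A·C_max = 0.35 × 145 × 0.00573 = 0.2908 kg/m.
D = 27.4²/(4π × 395 × 0.2908²) = 1.79 m²/day.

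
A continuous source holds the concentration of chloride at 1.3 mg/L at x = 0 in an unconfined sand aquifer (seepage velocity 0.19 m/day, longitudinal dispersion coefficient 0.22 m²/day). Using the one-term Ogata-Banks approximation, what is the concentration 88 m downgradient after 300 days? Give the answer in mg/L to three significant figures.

For a continuous step input, C/C₀ ≈ ½·erfc((x−vt)/(2√(Dt))).
vt = 0.19 × 300 = 57 m and 2√(Dt) = 2√(0.22 × 300) = 16.25 m.
Argument (x−vt)/(2√(Dt)) = (88 − 57)/16.25 = 1.908; ½·erfc(1.908) = 0.003485.
C = 1.3 × 0.003485 = 0.00453 mg/L.

0.00453 mg/L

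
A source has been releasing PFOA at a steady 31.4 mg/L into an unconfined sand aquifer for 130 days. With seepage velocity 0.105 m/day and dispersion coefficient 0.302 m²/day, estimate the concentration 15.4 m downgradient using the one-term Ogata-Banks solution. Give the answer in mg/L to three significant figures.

13.2 mg/L

For a continuous step input, C/C₀ ≈ ½·erfc((x−vt)/(2√(Dt))).
vt = 0.105 × 130 = 13.65 m and 2√(Dt) = 2√(0.302 × 130) = 12.53 m.
Argument (x−vt)/(2√(Dt)) = (15.4 − 13.65)/12.53 = 0.1397; ½·erfc(0.1397) = 0.4217.
C = 31.4 × 0.4217 = 13.2 mg/L.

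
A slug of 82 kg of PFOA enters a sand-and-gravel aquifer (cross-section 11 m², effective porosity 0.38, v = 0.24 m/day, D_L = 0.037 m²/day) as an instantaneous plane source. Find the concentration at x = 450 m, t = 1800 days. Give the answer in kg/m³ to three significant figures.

For an instantaneous plane source, C(x,t) = M/(n_e·A·√(4πDt)) · exp(−(x−vt)²/(4Dt)), with n_e·A the pore (flow) area.
Plume center vt = 0.24 × 1800 = 432 m, so the well at 450 m is 18 m downgradient of the peak.
√(4πDt) = 28.93 m, giving peak height M/(n_e·A·√(4πDt)) = 82/(0.38 × 11 × 28.93) = 0.6781 kg/m³.
(x−vt)²/(4Dt) = (18)²/(4 × 0.037 × 1800) = 1.216; exp(−1.216) = 0.2964.
C = 0.6781 × 0.2964 = 0.201 kg/m³.

0.201 kg/m³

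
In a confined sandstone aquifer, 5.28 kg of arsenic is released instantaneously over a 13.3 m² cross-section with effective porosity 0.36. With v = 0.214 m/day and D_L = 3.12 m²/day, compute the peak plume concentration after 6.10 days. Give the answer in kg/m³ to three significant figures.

0.0713 kg/m³

The peak of an instantaneous 1D plume sits at x = vt; there the Gaussian factor is 1 and C_max = M/(n_e·A·√(4πDt)), where n_e·A is the pore area the mass is dissolved in.
√(4πDt) = √(4π × 3.12 × 6.10) = 15.46 m, so C_max = 5.28/(0.36 × 13.3 × 15.46) = 0.0713 kg/m³.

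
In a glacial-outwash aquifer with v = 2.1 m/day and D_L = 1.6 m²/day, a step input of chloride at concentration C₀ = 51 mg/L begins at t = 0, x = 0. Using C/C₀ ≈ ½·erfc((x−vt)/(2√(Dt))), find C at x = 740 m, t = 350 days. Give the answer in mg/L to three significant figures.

22.5 mg/L

For a continuous step input, C/C₀ ≈ ½·erfc((x−vt)/(2√(Dt))).
vt = 2.1 × 350 = 735 m and 2√(Dt) = 2√(1.6 × 350) = 47.33 m.
Argument (x−vt)/(2√(Dt)) = (740 − 735)/47.33 = 0.1056; ½·erfc(0.1056) = 0.4406.
C = 51 × 0.4406 = 22.5 mg/L.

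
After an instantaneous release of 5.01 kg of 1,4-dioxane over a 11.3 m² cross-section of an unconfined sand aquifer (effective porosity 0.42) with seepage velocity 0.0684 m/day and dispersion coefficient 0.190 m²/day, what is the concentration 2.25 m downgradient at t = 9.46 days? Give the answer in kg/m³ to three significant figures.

For an instantaneous plane source, C(x,t) = M/(n_e·A·√(4πDt)) · exp(−(x−vt)²/(4Dt)), with n_e·A the pore (flow) area.
Plume center vt = 0.0684 × 9.46 = 0.647064 m, so the well at 2.25 m is 1.602936 m downgradient of the peak.
√(4πDt) = 4.753 m, giving peak height M/(n_e·A·√(4πDt)) = 5.01/(0.42 × 11.3 × 4.753) = 0.2221 kg/m³.
(x−vt)²/(4Dt) = (1.602936)²/(4 × 0.190 × 9.46) = 0.3574; exp(−0.3574) = 0.6995.
C = 0.2221 × 0.6995 = 0.155 kg/m³.

0.155 kg/m³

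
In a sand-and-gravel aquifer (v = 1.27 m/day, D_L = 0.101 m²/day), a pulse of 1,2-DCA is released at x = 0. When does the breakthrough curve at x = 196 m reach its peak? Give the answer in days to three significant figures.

154 days

For the 1D instantaneous-source solution, setting ∂C/∂t = 0 at fixed x gives v²t² + 2Dt − x² = 0, so t = (√(D² + v²x²) − D)/v².
√(D² + v²x²) = √(0.101² + 1.27² × 196²) = 248.9; v² = 1.6129.
t = (248.9 − 0.101)/1.6129 = 154 days (vs. the pure-advection estimate x/v = 154 d).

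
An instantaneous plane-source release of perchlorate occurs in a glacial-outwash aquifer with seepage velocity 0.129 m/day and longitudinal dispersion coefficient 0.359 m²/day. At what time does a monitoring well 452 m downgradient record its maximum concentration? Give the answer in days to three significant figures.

3480 days

For the 1D instantaneous-source solution, setting ∂C/∂t = 0 at fixed x gives v²t² + 2Dt − x² = 0, so t = (√(D² + v²x²) − D)/v².
√(D² + v²x²) = √(0.359² + 0.129² × 452²) = 58.31; v² = 0.016641.
t = (58.31 − 0.359)/0.016641 = 3480 days (vs. the pure-advection estimate x/v = 3500 d).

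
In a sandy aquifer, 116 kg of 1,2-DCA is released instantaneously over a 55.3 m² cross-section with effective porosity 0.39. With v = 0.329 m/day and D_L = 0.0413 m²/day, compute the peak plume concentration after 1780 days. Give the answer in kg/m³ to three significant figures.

The peak of an instantaneous 1D plume sits at x = vt; there the Gaussian factor is 1 and C_max = M/(n_e·A·√(4πDt)), where n_e·A is the pore area the mass is dissolved in.
√(4πDt) = √(4π × 0.0413 × 1780) = 30.39 m, so C_max = 116/(0.39 × 55.3 × 30.39) = 0.177 kg/m³.

0.177 kg/m³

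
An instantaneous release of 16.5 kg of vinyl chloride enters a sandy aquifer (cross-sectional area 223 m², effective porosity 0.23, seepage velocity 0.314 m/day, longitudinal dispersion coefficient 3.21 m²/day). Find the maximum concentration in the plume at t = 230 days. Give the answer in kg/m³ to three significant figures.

The peak of an instantaneous 1D plume sits at x = vt; there the Gaussian factor is 1 and C_max = M/(n_e·A·√(4πDt)), where n_e·A is the pore area the mass is dissolved in.
√(4πDt) = √(4π × 3.21 × 230) = 96.32 m, so C_max = 16.5/(0.23 × 223 × 96.32) = 0.00334 kg/m³.

0.00334 kg/m³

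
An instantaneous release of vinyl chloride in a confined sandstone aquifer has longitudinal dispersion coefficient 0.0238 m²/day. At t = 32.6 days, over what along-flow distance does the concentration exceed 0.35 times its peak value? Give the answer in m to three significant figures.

The plume is Gaussian with σ = √(2Dt) = √(2 × 0.0238 × 32.6) = 1.246 m.
C/C_peak = exp(−Δx²/(2σ²)) = 0.35 ⇒ Δx = σ·√(−2 ln 0.35) = 1.246 × 1.449 = 1.805 m.
Width = 2Δx = 3.61 m.

3.61 m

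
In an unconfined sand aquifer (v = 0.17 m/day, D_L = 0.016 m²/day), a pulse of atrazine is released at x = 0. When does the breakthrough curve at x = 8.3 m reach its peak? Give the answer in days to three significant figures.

For the 1D instantaneous-source solution, setting ∂C/∂t = 0 at fixed x gives v²t² + 2Dt − x² = 0, so t = (√(D² + v²x²) − D)/v².
√(D² + v²x²) = √(0.016² + 0.17² × 8.3²) = 1.411; v² = 0.0289.
t = (1.411 − 0.016)/0.0289 = 48.3 days (vs. the pure-advection estimate x/v = 48.8 d).

48.3 days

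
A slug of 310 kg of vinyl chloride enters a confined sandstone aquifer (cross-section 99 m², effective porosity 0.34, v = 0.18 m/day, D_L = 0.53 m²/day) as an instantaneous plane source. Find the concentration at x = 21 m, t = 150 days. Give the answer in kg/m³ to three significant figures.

For an instantaneous plane source, C(x,t) = M/(n_e·A·√(4πDt)) · exp(−(x−vt)²/(4Dt)), with n_e·A the pore (flow) area.
Plume center vt = 0.18 × 150 = 27 m, so the well at 21 m is 6 m upgradient of the peak.
√(4πDt) = 31.61 m, giving peak height M/(n_e·A·√(4πDt)) = 310/(0.34 × 99 × 31.61) = 0.2914 kg/m³.
(x−vt)²/(4Dt) = (-6)²/(4 × 0.53 × 150) = 0.1132; exp(−0.1132) = 0.8930.
C = 0.2914 × 0.8930 = 0.260 kg/m³.

0.260 kg/m³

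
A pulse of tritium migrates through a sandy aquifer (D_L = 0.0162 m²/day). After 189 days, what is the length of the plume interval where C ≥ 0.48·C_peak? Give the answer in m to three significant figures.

The plume is Gaussian with σ = √(2Dt) = √(2 × 0.0162 × 189) = 2.475 m.
C/C_peak = exp(−Δx²/(2σ²)) = 0.48 ⇒ Δx = σ·√(−2 ln 0.48) = 2.475 × 1.212 = 3.000 m.
Width = 2Δx = 6.00 m.

6.00 m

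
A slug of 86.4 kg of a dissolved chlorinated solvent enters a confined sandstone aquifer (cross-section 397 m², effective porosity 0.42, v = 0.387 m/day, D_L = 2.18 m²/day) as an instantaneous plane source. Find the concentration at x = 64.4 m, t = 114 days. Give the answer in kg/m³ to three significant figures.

For an instantaneous plane source, C(x,t) = M/(n_e·A·√(4πDt)) · exp(−(x−vt)²/(4Dt)), with n_e·A the pore (flow) area.
Plume center vt = 0.387 × 114 = 44.118 m, so the well at 64.4 m is 20.282 m downgradient of the peak.
√(4πDt) = 55.88 m, giving peak height M/(n_e·A·√(4πDt)) = 86.4/(0.42 × 397 × 55.88) = 0.009273 kg/m³.
(x−vt)²/(4Dt) = (20.282)²/(4 × 2.18 × 114) = 0.4138; exp(−0.4138) = 0.6611.
C = 0.009273 × 0.6611 = 0.00613 kg/m³.

0.00613 kg/m³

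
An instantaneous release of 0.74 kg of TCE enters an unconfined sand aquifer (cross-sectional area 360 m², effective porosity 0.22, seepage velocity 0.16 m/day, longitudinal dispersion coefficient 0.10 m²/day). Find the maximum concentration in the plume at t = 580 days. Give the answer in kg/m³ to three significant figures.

0.000346 kg/m³

The peak of an instantaneous 1D plume sits at x = vt; there the Gaussian factor is 1 and C_max = M/(n_e·A·√(4πDt)), where n_e·A is the pore area the mass is dissolved in.
√(4πDt) = √(4π × 0.10 × 580) = 27.00 m, so C_max = 0.74/(0.22 × 360 × 27.00) = 0.000346 kg/m³.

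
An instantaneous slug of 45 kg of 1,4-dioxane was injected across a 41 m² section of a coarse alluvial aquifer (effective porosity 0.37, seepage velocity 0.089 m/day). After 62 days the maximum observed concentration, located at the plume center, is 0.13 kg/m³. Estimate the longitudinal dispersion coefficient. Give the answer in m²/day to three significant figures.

At the plume center C_max = M/(n_e·A·√(4πDt)), so D = M²/(4πt·(n_e·A·C_max)²).
n_e·A·C_max = 0.37 × 41 × 0.13 = 1.972 kg/m.
D = 45²/(4π × 62 × 1.972²) = 0.668 m²/day.

0.668 m²/day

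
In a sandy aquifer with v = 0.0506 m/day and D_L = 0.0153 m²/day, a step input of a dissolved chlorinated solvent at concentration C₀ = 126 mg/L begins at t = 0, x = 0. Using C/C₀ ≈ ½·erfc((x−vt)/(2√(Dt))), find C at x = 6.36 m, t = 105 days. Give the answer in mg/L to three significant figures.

For a continuous step input, C/C₀ ≈ ½·erfc((x−vt)/(2√(Dt))).
vt = 0.0506 × 105 = 5.313 m and 2√(Dt) = 2√(0.0153 × 105) = 2.535 m.
Argument (x−vt)/(2√(Dt)) = (6.36 − 5.313)/2.535 = 0.4130; ½·erfc(0.4130) = 0.2796.
C = 126 × 0.2796 = 35.2 mg/L.

35.2 mg/L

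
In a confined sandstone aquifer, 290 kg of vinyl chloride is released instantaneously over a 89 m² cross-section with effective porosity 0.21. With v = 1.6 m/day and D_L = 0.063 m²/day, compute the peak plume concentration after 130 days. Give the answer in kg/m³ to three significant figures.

1.53 kg/m³

The peak of an instantaneous 1D plume sits at x = vt; there the Gaussian factor is 1 and C_max = M/(n_e·A·√(4πDt)), where n_e·A is the pore area the mass is dissolved in.
√(4πDt) = √(4π × 0.063 × 130) = 10.14 m, so C_max = 290/(0.21 × 89 × 10.14) = 1.53 kg/m³.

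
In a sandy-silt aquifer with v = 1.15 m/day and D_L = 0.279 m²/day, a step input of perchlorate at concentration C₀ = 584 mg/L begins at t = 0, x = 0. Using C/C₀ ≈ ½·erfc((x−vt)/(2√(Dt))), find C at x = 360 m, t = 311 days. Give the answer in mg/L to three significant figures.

For a continuous step input, C/C₀ ≈ ½·erfc((x−vt)/(2√(Dt))).
vt = 1.15 × 311 = 357.65 m and 2√(Dt) = 2√(0.279 × 311) = 18.63 m.
Argument (x−vt)/(2√(Dt)) = (360 − 357.65)/18.63 = 0.1261; ½·erfc(0.1261) = 0.4292.
C = 584 × 0.4292 = 251 mg/L.

251 mg/L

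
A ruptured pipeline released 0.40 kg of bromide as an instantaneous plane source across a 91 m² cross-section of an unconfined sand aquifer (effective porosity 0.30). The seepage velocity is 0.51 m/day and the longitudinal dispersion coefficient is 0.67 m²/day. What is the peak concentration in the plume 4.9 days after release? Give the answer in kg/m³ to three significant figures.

0.00228 kg/m³

The peak of an instantaneous 1D plume sits at x = vt; there the Gaussian factor is 1 and C_max = M/(n_e·A·√(4πDt)), where n_e·A is the pore area the mass is dissolved in.
√(4πDt) = √(4π × 0.67 × 4.9) = 6.423 m, so C_max = 0.40/(0.30 × 91 × 6.423) = 0.00228 kg/m³.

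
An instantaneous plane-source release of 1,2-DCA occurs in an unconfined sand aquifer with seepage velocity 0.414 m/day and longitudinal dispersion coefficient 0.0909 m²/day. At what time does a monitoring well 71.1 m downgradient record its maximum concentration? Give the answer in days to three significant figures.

171 days

For the 1D instantaneous-source solution, setting ∂C/∂t = 0 at fixed x gives v²t² + 2Dt − x² = 0, so t = (√(D² + v²x²) − D)/v².
√(D² + v²x²) = √(0.0909² + 0.414² × 71.1²) = 29.44; v² = 0.171396.
t = (29.44 − 0.0909)/0.171396 = 171 days (vs. the pure-advection estimate x/v = 172 d).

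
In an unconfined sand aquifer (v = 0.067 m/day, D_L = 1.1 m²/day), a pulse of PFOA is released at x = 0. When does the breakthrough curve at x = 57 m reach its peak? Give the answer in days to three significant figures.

For the 1D instantaneous-source solution, setting ∂C/∂t = 0 at fixed x gives v²t² + 2Dt − x² = 0, so t = (√(D² + v²x²) − D)/v².
√(D² + v²x²) = √(1.1² + 0.067² × 57²) = 3.974; v² = 0.004489.
t = (3.974 − 1.1)/0.004489 = 640 days (vs. the pure-advection estimate x/v = 851 d).

640 days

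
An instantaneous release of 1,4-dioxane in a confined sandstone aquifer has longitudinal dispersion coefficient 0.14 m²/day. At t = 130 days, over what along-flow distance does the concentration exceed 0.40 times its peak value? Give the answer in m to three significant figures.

The plume is Gaussian with σ = √(2Dt) = √(2 × 0.14 × 130) = 6.033 m.
C/C_peak = exp(−Δx²/(2σ²)) = 0.40 ⇒ Δx = σ·√(−2 ln 0.40) = 6.033 × 1.354 = 8.169 m.
Width = 2Δx = 16.3 m.

16.3 m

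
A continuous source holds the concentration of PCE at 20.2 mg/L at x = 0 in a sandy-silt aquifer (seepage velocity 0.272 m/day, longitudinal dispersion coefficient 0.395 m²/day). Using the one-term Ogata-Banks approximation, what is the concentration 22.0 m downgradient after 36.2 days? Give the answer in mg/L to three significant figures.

0.233 mg/L

For a continuous step input, C/C₀ ≈ ½·erfc((x−vt)/(2√(Dt))).
vt = 0.272 × 36.2 = 9.8464 m and 2√(Dt) = 2√(0.395 × 36.2) = 7.563 m.
Argument (x−vt)/(2√(Dt)) = (22.0 − 9.8464)/7.563 = 1.607; ½·erfc(1.607) = 0.01152.
C = 20.2 × 0.01152 = 0.233 mg/L.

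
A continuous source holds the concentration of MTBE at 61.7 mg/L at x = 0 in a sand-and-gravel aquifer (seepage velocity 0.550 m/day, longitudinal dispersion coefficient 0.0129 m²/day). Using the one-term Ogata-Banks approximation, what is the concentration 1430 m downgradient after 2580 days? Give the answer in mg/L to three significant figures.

For a continuous step input, C/C₀ ≈ ½·erfc((x−vt)/(2√(Dt))).
vt = 0.550 × 2580 = 1419 m and 2√(Dt) = 2√(0.0129 × 2580) = 11.54 m.
Argument (x−vt)/(2√(Dt)) = (1430 − 1419)/11.54 = 0.9532; ½·erfc(0.9532) = 0.08882.
C = 61.7 × 0.08882 = 5.48 mg/L.

5.48 mg/L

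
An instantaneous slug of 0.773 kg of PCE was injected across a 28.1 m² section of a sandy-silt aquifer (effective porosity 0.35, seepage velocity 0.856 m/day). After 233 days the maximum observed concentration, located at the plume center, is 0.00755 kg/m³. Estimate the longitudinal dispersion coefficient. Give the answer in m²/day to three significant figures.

At the plume center C_max = M/(n_e·A·√(4πDt)), so D = M²/(4πt·(n_e·A·C_max)²).
n_e·A·C_max = 0.35 × 28.1 × 0.00755 = 0.07425 kg/m.
D = 0.773²/(4π × 233 × 0.07425²) = 0.0370 m²/day.

0.0370 m²/day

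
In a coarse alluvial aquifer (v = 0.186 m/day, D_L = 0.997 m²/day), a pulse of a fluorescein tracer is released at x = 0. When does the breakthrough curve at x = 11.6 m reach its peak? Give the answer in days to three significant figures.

For the 1D instantaneous-source solution, setting ∂C/∂t = 0 at fixed x gives v²t² + 2Dt − x² = 0, so t = (√(D² + v²x²) − D)/v².
√(D² + v²x²) = √(0.997² + 0.186² × 11.6²) = 2.377; v² = 0.034596.
t = (2.377 − 0.997)/0.034596 = 39.9 days (vs. the pure-advection estimate x/v = 62.4 d).

39.9 days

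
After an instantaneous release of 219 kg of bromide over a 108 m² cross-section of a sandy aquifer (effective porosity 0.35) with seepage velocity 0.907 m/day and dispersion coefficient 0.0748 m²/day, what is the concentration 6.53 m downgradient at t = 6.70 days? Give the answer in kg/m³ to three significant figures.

For an instantaneous plane source, C(x,t) = M/(n_e·A·√(4πDt)) · exp(−(x−vt)²/(4Dt)), with n_e·A the pore (flow) area.
Plume center vt = 0.907 × 6.70 = 6.0769 m, so the well at 6.53 m is 0.4531 m downgradient of the peak.
√(4πDt) = 2.510 m, giving peak height M/(n_e·A·√(4πDt)) = 219/(0.35 × 108 × 2.510) = 2.308 kg/m³.
(x−vt)²/(4Dt) = (0.4531)²/(4 × 0.0748 × 6.70) = 0.1024; exp(−0.1024) = 0.9027.
C = 2.308 × 0.9027 = 2.08 kg/m³.

2.08 kg/m³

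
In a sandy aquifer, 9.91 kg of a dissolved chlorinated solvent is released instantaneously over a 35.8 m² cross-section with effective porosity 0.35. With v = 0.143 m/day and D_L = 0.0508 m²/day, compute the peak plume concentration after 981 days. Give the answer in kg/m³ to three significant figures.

0.0316 kg/m³

The peak of an instantaneous 1D plume sits at x = vt; there the Gaussian factor is 1 and C_max = M/(n_e·A·√(4πDt)), where n_e·A is the pore area the mass is dissolved in.
√(4πDt) = √(4π × 0.0508 × 981) = 25.02 m, so C_max = 9.91/(0.35 × 35.8 × 25.02) = 0.0316 kg/m³.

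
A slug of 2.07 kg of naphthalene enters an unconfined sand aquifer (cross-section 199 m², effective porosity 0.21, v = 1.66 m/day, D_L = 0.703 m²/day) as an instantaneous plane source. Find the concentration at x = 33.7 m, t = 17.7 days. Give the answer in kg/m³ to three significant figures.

0.00272 kg/m³

For an instantaneous plane source, C(x,t) = M/(n_e·A·√(4πDt)) · exp(−(x−vt)²/(4Dt)), with n_e·A the pore (flow) area.
Plume center vt = 1.66 × 17.7 = 29.382 m, so the well at 33.7 m is 4.318 m downgradient of the peak.
√(4πDt) = 12.50 m, giving peak height M/(n_e·A·√(4πDt)) = 2.07/(0.21 × 199 × 12.50) = 0.003963 kg/m³.
(x−vt)²/(4Dt) = (4.318)²/(4 × 0.703 × 17.7) = 0.3746; exp(−0.3746) = 0.6876.
C = 0.003963 × 0.6876 = 0.00272 kg/m³.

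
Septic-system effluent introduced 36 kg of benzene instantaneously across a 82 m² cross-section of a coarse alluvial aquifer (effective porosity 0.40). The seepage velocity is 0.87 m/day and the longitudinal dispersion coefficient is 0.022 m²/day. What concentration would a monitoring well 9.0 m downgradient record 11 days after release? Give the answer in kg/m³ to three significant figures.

0.450 kg/m³

For an instantaneous plane source, C(x,t) = M/(n_e·A·√(4πDt)) · exp(−(x−vt)²/(4Dt)), with n_e·A the pore (flow) area.
Plume center vt = 0.87 × 11 = 9.57 m, so the well at 9.0 m is 0.57 m upgradient of the peak.
√(4πDt) = 1.744 m, giving peak height M/(n_e·A·√(4πDt)) = 36/(0.40 × 82 × 1.744) = 0.6293 kg/m³.
(x−vt)²/(4Dt) = (-0.57)²/(4 × 0.022 × 11) = 0.3356; exp(−0.3356) = 0.7149.
C = 0.6293 × 0.7149 = 0.450 kg/m³.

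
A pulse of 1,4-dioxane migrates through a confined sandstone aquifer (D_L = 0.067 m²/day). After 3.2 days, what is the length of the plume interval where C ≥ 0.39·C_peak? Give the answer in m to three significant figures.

The plume is Gaussian with σ = √(2Dt) = √(2 × 0.067 × 3.2) = 0.6548 m.
C/C_peak = exp(−Δx²/(2σ²)) = 0.39 ⇒ Δx = σ·√(−2 ln 0.39) = 0.6548 × 1.372 = 0.8984 m.
Width = 2Δx = 1.80 m.

1.80 m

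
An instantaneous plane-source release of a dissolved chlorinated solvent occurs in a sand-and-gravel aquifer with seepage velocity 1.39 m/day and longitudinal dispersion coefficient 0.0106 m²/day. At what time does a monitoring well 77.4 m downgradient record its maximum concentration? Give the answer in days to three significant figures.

55.7 days

For the 1D instantaneous-source solution, setting ∂C/∂t = 0 at fixed x gives v²t² + 2Dt − x² = 0, so t = (√(D² + v²x²) − D)/v².
√(D² + v²x²) = √(0.0106² + 1.39² × 77.4²) = 107.6; v² = 1.9321.
t = (107.6 − 0.0106)/1.9321 = 55.7 days (vs. the pure-advection estimate x/v = 55.7 d).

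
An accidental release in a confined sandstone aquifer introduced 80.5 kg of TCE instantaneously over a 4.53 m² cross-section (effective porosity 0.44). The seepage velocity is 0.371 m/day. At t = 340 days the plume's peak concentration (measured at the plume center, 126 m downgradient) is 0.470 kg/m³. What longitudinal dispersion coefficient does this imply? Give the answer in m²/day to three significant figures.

At the plume center C_max = M/(n_e·A·√(4πDt)), so D = M²/(4πt·(n_e·A·C_max)²).
n_e·A·C_max = 0.44 × 4.53 × 0.470 = 0.9368 kg/m.
D = 80.5²/(4π × 340 × 0.9368²) = 1.73 m²/day.

1.73 m²/day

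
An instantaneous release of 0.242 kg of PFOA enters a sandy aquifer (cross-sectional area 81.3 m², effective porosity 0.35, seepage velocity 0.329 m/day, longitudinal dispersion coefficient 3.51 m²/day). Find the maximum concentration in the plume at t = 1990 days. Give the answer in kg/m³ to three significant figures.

2.87e-05 kg/m³

The peak of an instantaneous 1D plume sits at x = vt; there the Gaussian factor is 1 and C_max = M/(n_e·A·√(4πDt)), where n_e·A is the pore area the mass is dissolved in.
√(4πDt) = √(4π × 3.51 × 1990) = 296.3 m, so C_max = 0.242/(0.35 × 81.3 × 296.3) = 2.87e-05 kg/m³.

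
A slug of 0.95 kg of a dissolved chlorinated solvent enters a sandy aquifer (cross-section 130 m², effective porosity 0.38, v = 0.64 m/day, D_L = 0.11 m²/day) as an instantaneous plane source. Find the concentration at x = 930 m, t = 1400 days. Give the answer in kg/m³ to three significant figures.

6.69e-05 kg/m³

For an instantaneous plane source, C(x,t) = M/(n_e·A·√(4πDt)) · exp(−(x−vt)²/(4Dt)), with n_e·A the pore (flow) area.
Plume center vt = 0.64 × 1400 = 896 m, so the well at 930 m is 34 m downgradient of the peak.
√(4πDt) = 43.99 m, giving peak height M/(n_e·A·√(4πDt)) = 0.95/(0.38 × 130 × 43.99) = 0.0004372 kg/m³.
(x−vt)²/(4Dt) = (34)²/(4 × 0.11 × 1400) = 1.877; exp(−1.877) = 0.1530.
C = 0.0004372 × 0.1530 = 6.69e-05 kg/m³.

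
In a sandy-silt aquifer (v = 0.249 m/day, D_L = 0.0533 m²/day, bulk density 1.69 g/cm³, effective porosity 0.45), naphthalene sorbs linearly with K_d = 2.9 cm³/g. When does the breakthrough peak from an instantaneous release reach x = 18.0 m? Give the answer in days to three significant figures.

Retardation factor R = 1 + ρ_b·K_d/n = 1 + 1.69 × 2.9/0.45 = 11.89.
Sorption retards both mechanisms: v_R = v/R = 0.02094 m/day, D_R = D/R = 0.004483 m²/day.
Peak time from v_R²t² + 2D_R t − x² = 0: t = (√(D_R² + v_R²x²) − D_R)/v_R².
√(D_R² + v_R²x²) = √(0.004483² + 0.02094² × 18.0²) = 0.3769; v_R² = 0.0004385.
t = (0.3769 − 0.004483)/0.0004385 = 849 days.

849 days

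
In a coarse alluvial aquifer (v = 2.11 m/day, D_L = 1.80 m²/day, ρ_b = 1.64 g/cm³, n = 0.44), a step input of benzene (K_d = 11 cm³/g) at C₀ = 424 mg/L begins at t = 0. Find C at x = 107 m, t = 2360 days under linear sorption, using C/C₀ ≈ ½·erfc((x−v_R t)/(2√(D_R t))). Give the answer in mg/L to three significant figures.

Retardation factor R = 1 + ρ_b·K_d/n = 1 + 1.64 × 11/0.44 = 42.00.
Sorption retards both mechanisms: v_R = v/R = 0.05024 m/day, D_R = D/R = 0.04286 m²/day.
v_R·t = 0.05024 × 2360 = 118.5664 m; 2√(D_R t) = 20.11 m; argument = (107 − 118.5664)/20.11 = -0.5752.
C = C₀ × ½·erfc(-0.5752) = 424 × 0.7920 = 336 mg/L.

336 mg/L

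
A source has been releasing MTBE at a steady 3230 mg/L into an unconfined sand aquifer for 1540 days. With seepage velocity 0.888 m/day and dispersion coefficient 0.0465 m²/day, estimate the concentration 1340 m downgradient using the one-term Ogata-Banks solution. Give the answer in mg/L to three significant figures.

For a continuous step input, C/C₀ ≈ ½·erfc((x−vt)/(2√(Dt))).
vt = 0.888 × 1540 = 1367.52 m and 2√(Dt) = 2√(0.0465 × 1540) = 16.92 m.
Argument (x−vt)/(2√(Dt)) = (1340 − 1367.52)/16.92 = -1.626; ½·erfc(-1.626) = 0.9893.
C = 3230 × 0.9893 = 3200 mg/L.

3200 mg/L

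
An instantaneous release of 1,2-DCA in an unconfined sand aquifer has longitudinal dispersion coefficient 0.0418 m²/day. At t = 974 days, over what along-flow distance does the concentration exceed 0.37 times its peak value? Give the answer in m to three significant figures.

25.4 m

The plume is Gaussian with σ = √(2Dt) = √(2 × 0.0418 × 974) = 9.024 m.
C/C_peak = exp(−Δx²/(2σ²)) = 0.37 ⇒ Δx = σ·√(−2 ln 0.37) = 9.024 × 1.410 = 12.72 m.
Width = 2Δx = 25.4 m.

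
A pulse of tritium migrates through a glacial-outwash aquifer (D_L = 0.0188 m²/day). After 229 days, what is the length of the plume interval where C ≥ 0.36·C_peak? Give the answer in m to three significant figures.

8.39 m

The plume is Gaussian with σ = √(2Dt) = √(2 × 0.0188 × 229) = 2.934 m.
C/C_peak = exp(−Δx²/(2σ²)) = 0.36 ⇒ Δx = σ·√(−2 ln 0.36) = 2.934 × 1.429 = 4.193 m.
Width = 2Δx = 8.39 m.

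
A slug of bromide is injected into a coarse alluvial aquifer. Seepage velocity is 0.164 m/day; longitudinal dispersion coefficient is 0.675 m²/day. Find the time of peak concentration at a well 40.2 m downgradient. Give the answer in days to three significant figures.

For the 1D instantaneous-source solution, setting ∂C/∂t = 0 at fixed x gives v²t² + 2Dt − x² = 0, so t = (√(D² + v²x²) − D)/v².
√(D² + v²x²) = √(0.675² + 0.164² × 40.2²) = 6.627; v² = 0.026896.
t = (6.627 − 0.675)/0.026896 = 221 days (vs. the pure-advection estimate x/v = 245 d).

221 days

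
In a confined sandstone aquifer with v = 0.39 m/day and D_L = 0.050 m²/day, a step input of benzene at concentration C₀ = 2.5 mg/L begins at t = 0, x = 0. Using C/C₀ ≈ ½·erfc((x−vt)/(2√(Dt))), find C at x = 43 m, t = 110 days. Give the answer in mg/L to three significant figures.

1.22 mg/L

For a continuous step input, C/C₀ ≈ ½·erfc((x−vt)/(2√(Dt))).
vt = 0.39 × 110 = 42.9 m and 2√(Dt) = 2√(0.050 × 110) = 4.690 m.
Argument (x−vt)/(2√(Dt)) = (43 − 42.9)/4.690 = 0.02132; ½·erfc(0.02132) = 0.4880.
C = 2.5 × 0.4880 = 1.22 mg/L.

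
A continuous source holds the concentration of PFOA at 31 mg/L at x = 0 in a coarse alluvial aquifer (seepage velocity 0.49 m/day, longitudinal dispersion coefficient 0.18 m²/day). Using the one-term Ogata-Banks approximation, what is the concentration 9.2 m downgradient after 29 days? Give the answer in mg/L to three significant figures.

29.1 mg/L

For a continuous step input, C/C₀ ≈ ½·erfc((x−vt)/(2√(Dt))).
vt = 0.49 × 29 = 14.21 m and 2√(Dt) = 2√(0.18 × 29) = 4.569 m.
Argument (x−vt)/(2√(Dt)) = (9.2 − 14.21)/4.569 = -1.097; ½·erfc(-1.097) = 0.9396.
C = 31 × 0.9396 = 29.1 mg/L.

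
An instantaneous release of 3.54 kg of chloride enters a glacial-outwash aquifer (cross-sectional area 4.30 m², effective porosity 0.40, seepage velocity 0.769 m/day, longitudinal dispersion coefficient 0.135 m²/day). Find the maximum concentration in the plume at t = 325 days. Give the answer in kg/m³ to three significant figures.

0.0877 kg/m³

The peak of an instantaneous 1D plume sits at x = vt; there the Gaussian factor is 1 and C_max = M/(n_e·A·√(4πDt)), where n_e·A is the pore area the mass is dissolved in.
√(4πDt) = √(4π × 0.135 × 325) = 23.48 m, so C_max = 3.54/(0.40 × 4.30 × 23.48) = 0.0877 kg/m³.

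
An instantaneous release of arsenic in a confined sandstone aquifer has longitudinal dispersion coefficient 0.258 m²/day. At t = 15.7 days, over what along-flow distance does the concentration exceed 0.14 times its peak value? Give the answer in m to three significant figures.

The plume is Gaussian with σ = √(2Dt) = √(2 × 0.258 × 15.7) = 2.846 m.
C/C_peak = exp(−Δx²/(2σ²)) = 0.14 ⇒ Δx = σ·√(−2 ln 0.14) = 2.846 × 1.983 = 5.644 m.
Width = 2Δx = 11.3 m.

11.3 m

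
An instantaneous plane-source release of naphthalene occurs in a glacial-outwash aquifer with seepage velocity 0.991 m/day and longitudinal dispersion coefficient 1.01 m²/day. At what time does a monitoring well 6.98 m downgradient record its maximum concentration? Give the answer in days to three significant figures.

6.09 days

For the 1D instantaneous-source solution, setting ∂C/∂t = 0 at fixed x gives v²t² + 2Dt − x² = 0, so t = (√(D² + v²x²) − D)/v².
√(D² + v²x²) = √(1.01² + 0.991² × 6.98²) = 6.991; v² = 0.982081.
t = (6.991 − 1.01)/0.982081 = 6.09 days (vs. the pure-advection estimate x/v = 7.04 d).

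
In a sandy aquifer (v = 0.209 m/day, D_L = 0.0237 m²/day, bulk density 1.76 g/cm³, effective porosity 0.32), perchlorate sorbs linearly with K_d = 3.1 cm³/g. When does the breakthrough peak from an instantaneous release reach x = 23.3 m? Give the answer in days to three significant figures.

Retardation factor R = 1 + ρ_b·K_d/n = 1 + 1.76 × 3.1/0.32 = 18.05.
Sorption retards both mechanisms: v_R = v/R = 0.01158 m/day, D_R = D/R = 0.001313 m²/day.
Peak time from v_R²t² + 2D_R t − x² = 0: t = (√(D_R² + v_R²x²) − D_R)/v_R².
√(D_R² + v_R²x²) = √(0.001313² + 0.01158² × 23.3²) = 0.2698; v_R² = 0.0001341.
t = (0.2698 − 0.001313)/0.0001341 = 2000 days.

2000 days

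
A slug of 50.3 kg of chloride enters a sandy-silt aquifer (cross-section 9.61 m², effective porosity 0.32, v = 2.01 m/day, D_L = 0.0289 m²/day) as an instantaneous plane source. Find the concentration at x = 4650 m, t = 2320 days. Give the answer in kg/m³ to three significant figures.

For an instantaneous plane source, C(x,t) = M/(n_e·A·√(4πDt)) · exp(−(x−vt)²/(4Dt)), with n_e·A the pore (flow) area.
Plume center vt = 2.01 × 2320 = 4663.2 m, so the well at 4650 m is 13.2 m upgradient of the peak.
√(4πDt) = 29.03 m, giving peak height M/(n_e·A·√(4πDt)) = 50.3/(0.32 × 9.61 × 29.03) = 0.5634 kg/m³.
(x−vt)²/(4Dt) = (-13.2)²/(4 × 0.0289 × 2320) = 0.6497; exp(−0.6497) = 0.5222.
C = 0.5634 × 0.5222 = 0.294 kg/m³.

0.294 kg/m³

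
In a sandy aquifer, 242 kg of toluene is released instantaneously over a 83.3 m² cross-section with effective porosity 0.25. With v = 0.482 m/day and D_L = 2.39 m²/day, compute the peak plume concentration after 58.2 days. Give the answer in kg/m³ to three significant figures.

0.278 kg/m³

The peak of an instantaneous 1D plume sits at x = vt; there the Gaussian factor is 1 and C_max = M/(n_e·A·√(4πDt)), where n_e·A is the pore area the mass is dissolved in.
√(4πDt) = √(4π × 2.39 × 58.2) = 41.81 m, so C_max = 242/(0.25 × 83.3 × 41.81) = 0.278 kg/m³.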